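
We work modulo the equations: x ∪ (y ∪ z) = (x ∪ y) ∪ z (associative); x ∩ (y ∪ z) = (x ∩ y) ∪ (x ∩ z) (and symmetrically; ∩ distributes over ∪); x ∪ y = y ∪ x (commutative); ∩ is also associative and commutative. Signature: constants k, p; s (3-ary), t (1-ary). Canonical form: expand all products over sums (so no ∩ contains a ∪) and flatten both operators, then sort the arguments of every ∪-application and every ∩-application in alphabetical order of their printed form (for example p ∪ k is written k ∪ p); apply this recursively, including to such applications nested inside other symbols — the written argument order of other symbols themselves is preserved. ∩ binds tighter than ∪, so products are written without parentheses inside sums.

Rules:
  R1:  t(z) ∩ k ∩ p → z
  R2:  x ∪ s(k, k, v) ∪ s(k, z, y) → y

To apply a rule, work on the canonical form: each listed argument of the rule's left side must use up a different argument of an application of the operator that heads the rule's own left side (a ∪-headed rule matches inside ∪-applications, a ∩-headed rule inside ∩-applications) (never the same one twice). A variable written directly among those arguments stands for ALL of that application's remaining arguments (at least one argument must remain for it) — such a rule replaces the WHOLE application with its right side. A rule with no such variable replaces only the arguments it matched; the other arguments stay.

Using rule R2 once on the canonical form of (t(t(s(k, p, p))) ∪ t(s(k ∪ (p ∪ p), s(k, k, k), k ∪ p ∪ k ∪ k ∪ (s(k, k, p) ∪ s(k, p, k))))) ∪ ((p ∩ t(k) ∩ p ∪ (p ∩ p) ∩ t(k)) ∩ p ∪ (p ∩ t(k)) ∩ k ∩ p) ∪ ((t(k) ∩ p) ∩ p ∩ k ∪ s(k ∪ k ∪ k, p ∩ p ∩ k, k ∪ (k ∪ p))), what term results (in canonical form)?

Answer: k ∩ p ∩ p ∩ t(k) ∪ k ∩ p ∩ p ∩ t(k) ∪ p ∩ p ∩ p ∩ t(k) ∪ p ∩ p ∩ p ∩ t(k) ∪ s(k ∪ k ∪ k, k ∩ p ∩ p, k ∪ k ∪ p) ∪ t(s(k ∪ p ∪ p, s(k, k, k), k)) ∪ t(t(s(k, p, p)))

Derivation:
Canonical form:  k ∩ p ∩ p ∩ t(k) ∪ k ∩ p ∩ p ∩ t(k) ∪ p ∩ p ∩ p ∩ t(k) ∪ p ∩ p ∩ p ∩ t(k) ∪ s(k ∪ k ∪ k, k ∩ p ∩ p, k ∪ k ∪ p) ∪ t(s(k ∪ p ∪ p, s(k, k, k), k ∪ k ∪ k ∪ p ∪ s(k, k, p) ∪ s(k, p, k))) ∪ t(t(s(k, p, p)))
Match R2:  consume s(k, k, p), s(k, p, k);  v := p, x := k ∪ k ∪ k ∪ p, y := k, z := p
The variable takes the whole remainder — replace the entire application.
Giving:  k ∩ p ∩ p ∩ t(k) ∪ k ∩ p ∩ p ∩ t(k) ∪ p ∩ p ∩ p ∩ t(k) ∪ p ∩ p ∩ p ∩ t(k) ∪ s(k ∪ k ∪ k, k ∩ p ∩ p, k ∪ k ∪ p) ∪ t(s(k ∪ p ∪ p, s(k, k, k), k)) ∪ t(t(s(k, p, p)))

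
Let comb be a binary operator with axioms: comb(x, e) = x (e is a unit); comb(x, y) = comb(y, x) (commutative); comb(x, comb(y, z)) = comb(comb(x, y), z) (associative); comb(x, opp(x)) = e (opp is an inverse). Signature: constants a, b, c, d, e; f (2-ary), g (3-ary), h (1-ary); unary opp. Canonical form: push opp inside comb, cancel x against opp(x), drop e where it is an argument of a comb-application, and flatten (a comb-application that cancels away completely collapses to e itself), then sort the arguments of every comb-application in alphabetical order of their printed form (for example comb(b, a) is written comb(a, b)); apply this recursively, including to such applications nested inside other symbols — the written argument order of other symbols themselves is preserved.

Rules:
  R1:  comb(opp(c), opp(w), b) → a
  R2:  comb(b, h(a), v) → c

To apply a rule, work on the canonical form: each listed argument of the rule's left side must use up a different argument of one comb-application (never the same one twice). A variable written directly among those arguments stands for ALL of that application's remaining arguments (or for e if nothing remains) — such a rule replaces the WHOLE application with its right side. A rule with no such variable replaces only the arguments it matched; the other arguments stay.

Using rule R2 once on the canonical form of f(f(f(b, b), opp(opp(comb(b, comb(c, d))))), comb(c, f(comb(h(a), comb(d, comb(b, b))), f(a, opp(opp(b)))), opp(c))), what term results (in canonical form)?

Answer: f(f(f(b, b), comb(b, c, d)), f(c, f(a, b)))

Derivation:
Canonical form:  f(f(f(b, b), comb(b, c, d)), f(comb(b, b, d, h(a)), f(a, b)))
Apply R2:  consuming b, h(a);  v := comb(b, d)
The variable takes the whole remainder — replace the entire application.
Result:  f(f(f(b, b), comb(b, c, d)), f(c, f(a, b)))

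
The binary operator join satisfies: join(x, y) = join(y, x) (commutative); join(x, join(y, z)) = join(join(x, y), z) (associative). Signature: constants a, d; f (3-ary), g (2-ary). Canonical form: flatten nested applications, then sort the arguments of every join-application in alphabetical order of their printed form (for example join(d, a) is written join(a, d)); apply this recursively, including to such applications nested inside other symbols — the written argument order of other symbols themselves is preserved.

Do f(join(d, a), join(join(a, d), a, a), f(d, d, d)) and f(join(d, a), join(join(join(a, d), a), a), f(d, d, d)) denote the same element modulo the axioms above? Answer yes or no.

Answer: yes — both canonical forms are f(join(a, d), join(a, a, a, d), f(d, d, d))

Derivation:
Left:  f(join(d, a), join(join(a, d), a, a), f(d, d, d))
  Focus inside:  join(join(a, d), a, a)
  Un-nest:  join(a, d, a, a)
  Sort arguments:  join(a, a, a, d)
  Reassemble:  f(join(a, d), join(a, a, a, d), f(d, d, d))
Right:  f(join(d, a), join(join(join(a, d), a), a), f(d, d, d))
  Descend into:  join(join(join(a, d), a), a)
  Merge nested applications:  join(a, d, a, a)
  Sort:  join(a, a, a, d)
  Put back:  f(join(a, d), join(a, a, a, d), f(d, d, d))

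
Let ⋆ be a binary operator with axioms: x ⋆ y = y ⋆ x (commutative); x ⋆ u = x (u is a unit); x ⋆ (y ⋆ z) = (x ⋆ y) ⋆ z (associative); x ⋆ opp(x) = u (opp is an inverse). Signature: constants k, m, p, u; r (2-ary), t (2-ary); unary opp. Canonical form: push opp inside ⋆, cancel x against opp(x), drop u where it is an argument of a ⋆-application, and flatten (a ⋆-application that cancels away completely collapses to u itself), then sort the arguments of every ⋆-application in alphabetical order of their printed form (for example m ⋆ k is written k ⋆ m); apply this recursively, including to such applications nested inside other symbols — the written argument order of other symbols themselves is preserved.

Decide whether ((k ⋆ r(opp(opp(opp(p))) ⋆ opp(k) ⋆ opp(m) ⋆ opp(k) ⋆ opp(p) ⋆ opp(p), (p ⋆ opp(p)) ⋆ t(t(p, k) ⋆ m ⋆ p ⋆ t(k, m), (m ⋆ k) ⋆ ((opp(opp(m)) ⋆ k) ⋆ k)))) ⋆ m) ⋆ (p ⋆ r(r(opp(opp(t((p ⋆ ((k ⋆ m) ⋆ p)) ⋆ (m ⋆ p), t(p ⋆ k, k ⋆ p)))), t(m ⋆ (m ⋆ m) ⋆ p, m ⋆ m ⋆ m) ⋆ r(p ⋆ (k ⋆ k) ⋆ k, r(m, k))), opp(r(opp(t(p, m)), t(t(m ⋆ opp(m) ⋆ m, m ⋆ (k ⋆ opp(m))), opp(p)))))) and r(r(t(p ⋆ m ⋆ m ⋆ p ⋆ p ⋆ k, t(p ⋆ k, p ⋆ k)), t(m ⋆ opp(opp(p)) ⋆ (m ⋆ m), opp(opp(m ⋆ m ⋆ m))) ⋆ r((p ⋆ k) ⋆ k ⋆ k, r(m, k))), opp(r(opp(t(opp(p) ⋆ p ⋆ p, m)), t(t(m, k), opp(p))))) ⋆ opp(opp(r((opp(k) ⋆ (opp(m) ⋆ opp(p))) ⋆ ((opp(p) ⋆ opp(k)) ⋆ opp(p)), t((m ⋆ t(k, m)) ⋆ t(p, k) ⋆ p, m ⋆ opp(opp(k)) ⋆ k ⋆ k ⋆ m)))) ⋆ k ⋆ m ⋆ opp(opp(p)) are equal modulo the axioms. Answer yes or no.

Left:  ((k ⋆ r(opp(opp(opp(p))) ⋆ opp(k) ⋆ opp(m) ⋆ opp(k) ⋆ opp(p) ⋆ opp(p), (p ⋆ opp(p)) ⋆ t(t(p, k) ⋆ m ⋆ p ⋆ t(k, m), (m ⋆ k) ⋆ ((opp(opp(m)) ⋆ k) ⋆ k)))) ⋆ m) ⋆ (p ⋆ r(r(opp(opp(t((p ⋆ ((k ⋆ m) ⋆ p)) ⋆ (m ⋆ p), t(p ⋆ k, k ⋆ p)))), t(m ⋆ (m ⋆ m) ⋆ p, m ⋆ m ⋆ m) ⋆ r(p ⋆ (k ⋆ k) ⋆ k, r(m, k))), opp(r(opp(t(p, m)), t(t(m ⋆ opp(m) ⋆ m, m ⋆ (k ⋆ opp(m))), opp(p))))))
  Push opp inside:  distribute opp over ⋆ and collapse double opp
  Combine occurrences:  k ⋆ r(opp(k) ⋆ opp(k) ⋆ opp(m) ⋆ opp(p) ⋆ opp(p) ⋆ opp(p), t(m ⋆ p ⋆ t(k, m) ⋆ t(p, k), k ⋆ k ⋆ k ⋆ m ⋆ m)) ⋆ m ⋆ p ⋆ r(r(t(k ⋆ m ⋆ m ⋆ p ⋆ p ⋆ p, t(k ⋆ p, k ⋆ p)), r(k ⋆ k ⋆ k ⋆ p, r(m, k)) ⋆ t(m ⋆ m ⋆ m ⋆ p, m ⋆ m ⋆ m)), opp(r(opp(t(p, m)), t(t(m, k), opp(p)))))
  Order the arguments:  k ⋆ m ⋆ p ⋆ r(opp(k) ⋆ opp(k) ⋆ opp(m) ⋆ opp(p) ⋆ opp(p) ⋆ opp(p), t(m ⋆ p ⋆ t(k, m) ⋆ t(p, k), k ⋆ k ⋆ k ⋆ m ⋆ m)) ⋆ r(r(t(k ⋆ m ⋆ m ⋆ p ⋆ p ⋆ p, t(k ⋆ p, k ⋆ p)), r(k ⋆ k ⋆ k ⋆ p, r(m, k)) ⋆ t(m ⋆ m ⋆ m ⋆ p, m ⋆ m ⋆ m)), opp(r(opp(t(p, m)), t(t(m, k), opp(p)))))
Right:  r(r(t(p ⋆ m ⋆ m ⋆ p ⋆ p ⋆ k, t(p ⋆ k, p ⋆ k)), t(m ⋆ opp(opp(p)) ⋆ (m ⋆ m), opp(opp(m ⋆ m ⋆ m))) ⋆ r((p ⋆ k) ⋆ k ⋆ k, r(m, k))), opp(r(opp(t(opp(p) ⋆ p ⋆ p, m)), t(t(m, k), opp(p))))) ⋆ opp(opp(r((opp(k) ⋆ (opp(m) ⋆ opp(p))) ⋆ ((opp(p) ⋆ opp(k)) ⋆ opp(p)), t((m ⋆ t(k, m)) ⋆ t(p, k) ⋆ p, m ⋆ opp(opp(k)) ⋆ k ⋆ k ⋆ m)))) ⋆ k ⋆ m ⋆ opp(opp(p))
  Push opp inside:  distribute opp over ⋆ and collapse double opp
  Collect terms:  r(r(t(k ⋆ m ⋆ m ⋆ p ⋆ p ⋆ p, t(k ⋆ p, k ⋆ p)), r(k ⋆ k ⋆ k ⋆ p, r(m, k)) ⋆ t(m ⋆ m ⋆ m ⋆ p, m ⋆ m ⋆ m)), opp(r(opp(t(p, m)), t(t(m, k), opp(p))))) ⋆ r(opp(k) ⋆ opp(k) ⋆ opp(m) ⋆ opp(p) ⋆ opp(p) ⋆ opp(p), t(m ⋆ p ⋆ t(k, m) ⋆ t(p, k), k ⋆ k ⋆ k ⋆ m ⋆ m)) ⋆ k ⋆ m ⋆ p
  Sort arguments:  k ⋆ m ⋆ p ⋆ r(opp(k) ⋆ opp(k) ⋆ opp(m) ⋆ opp(p) ⋆ opp(p) ⋆ opp(p), t(m ⋆ p ⋆ t(k, m) ⋆ t(p, k), k ⋆ k ⋆ k ⋆ m ⋆ m)) ⋆ r(r(t(k ⋆ m ⋆ m ⋆ p ⋆ p ⋆ p, t(k ⋆ p, k ⋆ p)), r(k ⋆ k ⋆ k ⋆ p, r(m, k)) ⋆ t(m ⋆ m ⋆ m ⋆ p, m ⋆ m ⋆ m)), opp(r(opp(t(p, m)), t(t(m, k), opp(p)))))

Answer: yes — both canonical forms are k ⋆ m ⋆ p ⋆ r(opp(k) ⋆ opp(k) ⋆ opp(m) ⋆ opp(p) ⋆ opp(p) ⋆ opp(p), t(m ⋆ p ⋆ t(k, m) ⋆ t(p, k), k ⋆ k ⋆ k ⋆ m ⋆ m)) ⋆ r(r(t(k ⋆ m ⋆ m ⋆ p ⋆ p ⋆ p, t(k ⋆ p, k ⋆ p)), r(k ⋆ k ⋆ k ⋆ p, r(m, k)) ⋆ t(m ⋆ m ⋆ m ⋆ p, m ⋆ m ⋆ m)), opp(r(opp(t(p, m)), t(t(m, k), opp(p)))))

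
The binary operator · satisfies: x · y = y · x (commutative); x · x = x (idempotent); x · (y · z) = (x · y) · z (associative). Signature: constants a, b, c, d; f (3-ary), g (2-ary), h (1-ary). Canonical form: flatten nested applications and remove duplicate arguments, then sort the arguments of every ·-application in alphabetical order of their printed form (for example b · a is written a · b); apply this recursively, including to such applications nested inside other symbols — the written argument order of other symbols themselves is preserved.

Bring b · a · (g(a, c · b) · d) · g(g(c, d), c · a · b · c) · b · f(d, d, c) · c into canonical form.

Flatten:  b · a · g(a, c · b) · d · g(g(c, d), c · a · b · c) · b · f(d, d, c) · c
Canonicalize subterm:  g(a, c · b)  →  g(a, b · c)
Simplify inside:  g(g(c, d), c · a · b · c)  →  g(g(c, d), a · b · c)
Idempotence:  drop duplicate b
Sort:  a · b · c · d · f(d, d, c) · g(a, b · c) · g(g(c, d), a · b · c)

Answer: a · b · c · d · f(d, d, c) · g(a, b · c) · g(g(c, d), a · b · c)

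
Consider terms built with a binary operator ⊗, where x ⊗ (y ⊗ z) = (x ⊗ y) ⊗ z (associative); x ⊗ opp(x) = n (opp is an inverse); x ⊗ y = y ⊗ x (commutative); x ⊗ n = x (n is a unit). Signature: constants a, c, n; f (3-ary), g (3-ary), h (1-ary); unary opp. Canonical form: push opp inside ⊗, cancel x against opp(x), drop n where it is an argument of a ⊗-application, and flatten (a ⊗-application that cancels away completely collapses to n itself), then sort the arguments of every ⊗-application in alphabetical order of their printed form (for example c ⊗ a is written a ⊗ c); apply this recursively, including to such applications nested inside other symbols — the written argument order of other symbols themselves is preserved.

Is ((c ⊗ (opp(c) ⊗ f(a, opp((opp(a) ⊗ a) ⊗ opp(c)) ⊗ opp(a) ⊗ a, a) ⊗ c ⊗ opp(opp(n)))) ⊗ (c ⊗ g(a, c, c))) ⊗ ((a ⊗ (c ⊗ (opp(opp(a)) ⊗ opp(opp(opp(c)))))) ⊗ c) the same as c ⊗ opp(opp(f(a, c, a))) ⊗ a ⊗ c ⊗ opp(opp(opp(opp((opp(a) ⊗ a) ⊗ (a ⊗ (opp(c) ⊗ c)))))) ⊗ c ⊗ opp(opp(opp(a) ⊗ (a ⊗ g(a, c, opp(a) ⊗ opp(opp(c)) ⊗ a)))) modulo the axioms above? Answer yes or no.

Answer: yes — both canonical forms are a ⊗ a ⊗ c ⊗ c ⊗ c ⊗ f(a, c, a) ⊗ g(a, c, c)

Derivation:
Left:  ((c ⊗ (opp(c) ⊗ f(a, opp((opp(a) ⊗ a) ⊗ opp(c)) ⊗ opp(a) ⊗ a, a) ⊗ c ⊗ opp(opp(n)))) ⊗ (c ⊗ g(a, c, c))) ⊗ ((a ⊗ (c ⊗ (opp(opp(a)) ⊗ opp(opp(opp(c)))))) ⊗ c)
  Push opp inside:  distribute opp over ⊗ and collapse double opp
  Combine occurrences:  c ⊗ c ⊗ c ⊗ f(a, c, a) ⊗ g(a, c, c) ⊗ a ⊗ a
  Sort arguments:  a ⊗ a ⊗ c ⊗ c ⊗ c ⊗ f(a, c, a) ⊗ g(a, c, c)
Right:  c ⊗ opp(opp(f(a, c, a))) ⊗ a ⊗ c ⊗ opp(opp(opp(opp((opp(a) ⊗ a) ⊗ (a ⊗ (opp(c) ⊗ c)))))) ⊗ c ⊗ opp(opp(opp(a) ⊗ (a ⊗ g(a, c, opp(a) ⊗ opp(opp(c)) ⊗ a))))
  Push opp inside:  distribute opp over ⊗ and collapse double opp
  Collect terms:  c ⊗ c ⊗ c ⊗ f(a, c, a) ⊗ a ⊗ a ⊗ g(a, c, c)
  Sort:  a ⊗ a ⊗ c ⊗ c ⊗ c ⊗ f(a, c, a) ⊗ g(a, c, c)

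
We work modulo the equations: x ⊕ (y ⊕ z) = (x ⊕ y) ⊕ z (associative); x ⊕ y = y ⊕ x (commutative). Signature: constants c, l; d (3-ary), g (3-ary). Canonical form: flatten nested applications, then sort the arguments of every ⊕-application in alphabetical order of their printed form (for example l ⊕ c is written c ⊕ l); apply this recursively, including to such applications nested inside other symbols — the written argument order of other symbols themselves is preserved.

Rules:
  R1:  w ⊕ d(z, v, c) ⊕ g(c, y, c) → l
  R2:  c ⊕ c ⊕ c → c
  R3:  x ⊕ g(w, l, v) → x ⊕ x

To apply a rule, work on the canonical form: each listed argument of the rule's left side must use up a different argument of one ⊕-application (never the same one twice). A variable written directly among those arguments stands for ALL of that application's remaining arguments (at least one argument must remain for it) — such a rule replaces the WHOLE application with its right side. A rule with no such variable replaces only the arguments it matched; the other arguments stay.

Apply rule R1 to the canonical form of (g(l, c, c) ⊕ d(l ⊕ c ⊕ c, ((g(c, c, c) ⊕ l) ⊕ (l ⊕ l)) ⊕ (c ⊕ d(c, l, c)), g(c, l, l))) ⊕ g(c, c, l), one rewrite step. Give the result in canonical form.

Canonical form:  d(c ⊕ c ⊕ l, c ⊕ d(c, l, c) ⊕ g(c, c, c) ⊕ l ⊕ l ⊕ l, g(c, l, l)) ⊕ g(c, c, l) ⊕ g(l, c, c)
Match R1:  consume d(c, l, c), g(c, c, c);  v := l, w := c ⊕ l ⊕ l ⊕ l, y := c, z := c
The variable takes the whole remainder — replace the entire application.
Giving:  d(c ⊕ c ⊕ l, l, g(c, l, l)) ⊕ g(c, c, l) ⊕ g(l, c, c)

Answer: d(c ⊕ c ⊕ l, l, g(c, l, l)) ⊕ g(c, c, l) ⊕ g(l, c, c)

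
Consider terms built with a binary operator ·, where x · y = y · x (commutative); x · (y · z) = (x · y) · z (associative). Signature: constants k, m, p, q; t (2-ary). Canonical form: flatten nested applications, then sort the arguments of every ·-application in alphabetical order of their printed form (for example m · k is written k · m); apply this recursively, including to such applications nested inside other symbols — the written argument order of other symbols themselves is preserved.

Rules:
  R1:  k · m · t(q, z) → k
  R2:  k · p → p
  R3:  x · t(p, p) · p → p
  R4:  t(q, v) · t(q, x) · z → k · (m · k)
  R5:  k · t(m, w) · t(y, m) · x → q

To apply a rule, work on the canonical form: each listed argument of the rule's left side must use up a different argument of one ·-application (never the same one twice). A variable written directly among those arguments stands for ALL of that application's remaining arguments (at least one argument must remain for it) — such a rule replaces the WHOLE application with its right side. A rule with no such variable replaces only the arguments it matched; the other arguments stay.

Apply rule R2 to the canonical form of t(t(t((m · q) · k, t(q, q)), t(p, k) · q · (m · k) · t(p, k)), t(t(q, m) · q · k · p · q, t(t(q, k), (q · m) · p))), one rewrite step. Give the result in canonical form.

Answer: t(t(t(k · m · q, t(q, q)), k · m · q · t(p, k) · t(p, k)), t(p · q · q · t(q, m), t(t(q, k), m · p · q)))

Derivation:
Canonical form:  t(t(t(k · m · q, t(q, q)), k · m · q · t(p, k) · t(p, k)), t(k · p · q · q · t(q, m), t(t(q, k), m · p · q)))
Apply R2:  consuming k, p
Result:  t(t(t(k · m · q, t(q, q)), k · m · q · t(p, k) · t(p, k)), t(p · q · q · t(q, m), t(t(q, k), m · p · q)))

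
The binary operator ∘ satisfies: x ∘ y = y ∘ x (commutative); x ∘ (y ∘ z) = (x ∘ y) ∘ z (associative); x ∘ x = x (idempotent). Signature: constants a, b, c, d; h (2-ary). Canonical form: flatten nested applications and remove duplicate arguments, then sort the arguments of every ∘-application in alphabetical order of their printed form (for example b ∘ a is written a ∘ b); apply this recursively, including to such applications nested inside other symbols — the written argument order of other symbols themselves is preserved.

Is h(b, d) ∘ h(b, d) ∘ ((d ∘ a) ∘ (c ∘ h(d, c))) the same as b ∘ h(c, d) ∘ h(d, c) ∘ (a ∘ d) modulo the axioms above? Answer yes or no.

Left:  h(b, d) ∘ h(b, d) ∘ ((d ∘ a) ∘ (c ∘ h(d, c)))
  Merge nested applications:  h(b, d) ∘ h(b, d) ∘ d ∘ a ∘ c ∘ h(d, c)
  Drop duplicates:  drop duplicate h(b, d)
  Sort:  a ∘ c ∘ d ∘ h(b, d) ∘ h(d, c)
Right:  b ∘ h(c, d) ∘ h(d, c) ∘ (a ∘ d)
  Flatten:  b ∘ h(c, d) ∘ h(d, c) ∘ a ∘ d
  Sort arguments:  a ∘ b ∘ d ∘ h(c, d) ∘ h(d, c)

Answer: no — a ∘ c ∘ d ∘ h(b, d) ∘ h(d, c) vs a ∘ b ∘ d ∘ h(c, d) ∘ h(d, c)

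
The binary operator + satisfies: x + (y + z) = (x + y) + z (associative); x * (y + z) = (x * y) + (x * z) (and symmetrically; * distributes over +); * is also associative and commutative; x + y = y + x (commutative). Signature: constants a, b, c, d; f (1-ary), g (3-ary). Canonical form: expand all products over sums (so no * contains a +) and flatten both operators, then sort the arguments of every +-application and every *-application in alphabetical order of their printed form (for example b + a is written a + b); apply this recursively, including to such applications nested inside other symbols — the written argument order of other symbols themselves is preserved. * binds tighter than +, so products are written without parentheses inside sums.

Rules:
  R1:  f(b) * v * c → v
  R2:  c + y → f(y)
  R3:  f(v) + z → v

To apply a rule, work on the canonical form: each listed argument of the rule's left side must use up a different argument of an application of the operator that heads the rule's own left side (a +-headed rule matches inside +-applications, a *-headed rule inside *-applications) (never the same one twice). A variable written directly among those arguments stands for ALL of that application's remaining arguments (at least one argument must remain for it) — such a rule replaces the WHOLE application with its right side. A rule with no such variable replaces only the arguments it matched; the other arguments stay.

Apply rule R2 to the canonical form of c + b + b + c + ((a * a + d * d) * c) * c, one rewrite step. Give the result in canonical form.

Answer: f(a * a * c * c + b + b + c + c * c * d * d)

Derivation:
Canonical form:  a * a * c * c + b + b + c + c + c * c * d * d
R2 matches:  uses c;  y := a * a * c * c + b + b + c + c * c * d * d
The variable takes the whole remainder — replace the entire application.
New term:  f(a * a * c * c + b + b + c + c * c * d * d)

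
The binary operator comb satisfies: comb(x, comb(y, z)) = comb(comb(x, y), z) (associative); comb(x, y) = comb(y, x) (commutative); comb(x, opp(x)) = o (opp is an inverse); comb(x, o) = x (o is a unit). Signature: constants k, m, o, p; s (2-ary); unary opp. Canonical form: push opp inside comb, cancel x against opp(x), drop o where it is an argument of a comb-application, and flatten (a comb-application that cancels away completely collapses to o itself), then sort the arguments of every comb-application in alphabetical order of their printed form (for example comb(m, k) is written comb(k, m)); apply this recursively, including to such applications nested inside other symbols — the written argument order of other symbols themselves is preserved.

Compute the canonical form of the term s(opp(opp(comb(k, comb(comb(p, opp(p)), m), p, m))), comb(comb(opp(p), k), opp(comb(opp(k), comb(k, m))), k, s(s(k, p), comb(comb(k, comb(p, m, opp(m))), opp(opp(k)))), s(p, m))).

Descend into:  comb(comb(opp(p), k), opp(comb(opp(k), comb(k, m))), k, s(s(k, p), comb(comb(k, comb(p, m, opp(m))), opp(opp(k)))), s(p, m))
Push opp inside:  distribute opp over comb and collapse double opp
Collect:  comb(opp(p), k, k, opp(m), s(s(k, p), comb(k, k, p)), s(p, m))
Order the arguments:  comb(k, k, opp(m), opp(p), s(p, m), s(s(k, p), comb(k, k, p)))
Put back:  s(comb(k, m, m, p), comb(k, k, opp(m), opp(p), s(p, m), s(s(k, p), comb(k, k, p))))

Answer: s(comb(k, m, m, p), comb(k, k, opp(m), opp(p), s(p, m), s(s(k, p), comb(k, k, p))))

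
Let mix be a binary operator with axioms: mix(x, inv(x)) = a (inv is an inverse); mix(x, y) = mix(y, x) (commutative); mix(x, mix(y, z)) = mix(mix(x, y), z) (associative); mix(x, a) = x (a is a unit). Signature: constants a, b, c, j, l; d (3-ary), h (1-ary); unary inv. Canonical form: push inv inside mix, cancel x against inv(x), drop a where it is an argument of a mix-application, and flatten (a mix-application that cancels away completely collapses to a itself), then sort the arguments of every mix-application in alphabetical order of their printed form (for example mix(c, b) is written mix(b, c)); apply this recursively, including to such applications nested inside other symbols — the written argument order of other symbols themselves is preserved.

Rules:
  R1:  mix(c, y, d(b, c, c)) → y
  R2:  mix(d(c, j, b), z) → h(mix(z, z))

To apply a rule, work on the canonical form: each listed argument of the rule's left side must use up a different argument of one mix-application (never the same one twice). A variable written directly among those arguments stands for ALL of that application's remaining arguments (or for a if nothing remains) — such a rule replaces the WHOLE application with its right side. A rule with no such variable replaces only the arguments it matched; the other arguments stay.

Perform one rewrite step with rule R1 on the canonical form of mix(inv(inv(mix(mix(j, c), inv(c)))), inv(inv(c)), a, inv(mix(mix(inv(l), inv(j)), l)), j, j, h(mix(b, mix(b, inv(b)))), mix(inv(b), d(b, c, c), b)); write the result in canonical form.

Answer: mix(h(b), j, j, j, j)

Derivation:
Canonical form:  mix(c, d(b, c, c), h(b), j, j, j, j)
R1 matches:  uses c, d(b, c, c);  y := mix(h(b), j, j, j, j)
The variable takes the whole remainder — replace the entire application.
New term:  mix(h(b), j, j, j, j)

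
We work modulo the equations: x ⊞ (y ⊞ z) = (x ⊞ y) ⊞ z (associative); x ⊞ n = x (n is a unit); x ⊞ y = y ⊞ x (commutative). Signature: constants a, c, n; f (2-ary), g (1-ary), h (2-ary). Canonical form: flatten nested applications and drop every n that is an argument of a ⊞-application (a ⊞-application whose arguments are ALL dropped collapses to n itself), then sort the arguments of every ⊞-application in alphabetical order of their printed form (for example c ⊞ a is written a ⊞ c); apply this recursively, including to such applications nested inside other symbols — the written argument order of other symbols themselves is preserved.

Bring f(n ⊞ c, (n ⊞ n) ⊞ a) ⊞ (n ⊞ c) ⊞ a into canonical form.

Merge nested applications:  f(n ⊞ c, (n ⊞ n) ⊞ a) ⊞ n ⊞ c ⊞ a
Canonicalize subterm:  f(n ⊞ c, (n ⊞ n) ⊞ a)  →  f(c, a)
Units out:  drop n
Sort:  a ⊞ c ⊞ f(c, a)

Answer: a ⊞ c ⊞ f(c, a)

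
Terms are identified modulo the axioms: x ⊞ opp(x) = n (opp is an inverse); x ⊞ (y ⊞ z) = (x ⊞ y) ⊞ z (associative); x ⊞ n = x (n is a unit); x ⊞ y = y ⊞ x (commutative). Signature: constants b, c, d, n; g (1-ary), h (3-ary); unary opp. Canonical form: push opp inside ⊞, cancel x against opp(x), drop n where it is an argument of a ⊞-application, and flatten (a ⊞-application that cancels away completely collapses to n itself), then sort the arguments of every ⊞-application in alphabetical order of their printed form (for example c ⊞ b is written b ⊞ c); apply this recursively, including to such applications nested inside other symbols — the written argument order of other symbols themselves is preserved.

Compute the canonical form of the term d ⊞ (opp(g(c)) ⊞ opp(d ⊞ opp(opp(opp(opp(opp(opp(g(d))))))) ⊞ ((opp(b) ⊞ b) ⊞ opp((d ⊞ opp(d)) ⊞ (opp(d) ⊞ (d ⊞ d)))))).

Push opp inside:  distribute opp over ⊞ and collapse double opp
Cancel:  b cancels
Combine occurrences:  d ⊞ opp(g(c)) ⊞ opp(g(d))

Answer: d ⊞ opp(g(c)) ⊞ opp(g(d))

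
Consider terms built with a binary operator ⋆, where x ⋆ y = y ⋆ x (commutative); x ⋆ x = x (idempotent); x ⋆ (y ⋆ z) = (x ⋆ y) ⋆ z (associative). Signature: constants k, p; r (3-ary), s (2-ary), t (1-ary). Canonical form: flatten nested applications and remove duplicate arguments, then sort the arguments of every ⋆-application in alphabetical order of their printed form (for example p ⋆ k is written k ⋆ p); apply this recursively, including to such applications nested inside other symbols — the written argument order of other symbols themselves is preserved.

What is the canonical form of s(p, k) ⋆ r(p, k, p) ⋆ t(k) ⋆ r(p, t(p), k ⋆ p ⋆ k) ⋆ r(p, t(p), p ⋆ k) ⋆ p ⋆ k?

Answer: k ⋆ p ⋆ r(p, k, p) ⋆ r(p, t(p), k ⋆ p) ⋆ s(p, k) ⋆ t(k)

Derivation:
Inside:  r(p, t(p), k ⋆ p ⋆ k)  →  r(p, t(p), k ⋆ p)
Inside:  r(p, t(p), p ⋆ k)  →  r(p, t(p), k ⋆ p)
Idempotence:  drop duplicate r(p, t(p), k ⋆ p)
Sort arguments:  k ⋆ p ⋆ r(p, k, p) ⋆ r(p, t(p), k ⋆ p) ⋆ s(p, k) ⋆ t(k)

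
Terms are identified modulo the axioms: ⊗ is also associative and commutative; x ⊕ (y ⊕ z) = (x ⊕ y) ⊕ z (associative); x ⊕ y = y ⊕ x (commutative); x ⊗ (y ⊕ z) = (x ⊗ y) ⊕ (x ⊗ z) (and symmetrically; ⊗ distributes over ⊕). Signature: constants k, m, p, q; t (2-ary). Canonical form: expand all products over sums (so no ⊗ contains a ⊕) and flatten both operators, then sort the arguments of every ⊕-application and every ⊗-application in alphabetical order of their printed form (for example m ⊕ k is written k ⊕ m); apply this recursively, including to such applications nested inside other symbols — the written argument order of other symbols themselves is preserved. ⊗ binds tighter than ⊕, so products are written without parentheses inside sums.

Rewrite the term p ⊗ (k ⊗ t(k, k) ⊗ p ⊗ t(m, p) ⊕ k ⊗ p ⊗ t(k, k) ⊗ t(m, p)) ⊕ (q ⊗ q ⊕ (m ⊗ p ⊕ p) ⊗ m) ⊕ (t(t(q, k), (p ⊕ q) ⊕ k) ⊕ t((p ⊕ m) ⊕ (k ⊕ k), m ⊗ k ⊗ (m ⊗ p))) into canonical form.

Answer: k ⊗ p ⊗ p ⊗ t(k, k) ⊗ t(m, p) ⊕ k ⊗ p ⊗ p ⊗ t(k, k) ⊗ t(m, p) ⊕ m ⊗ m ⊗ p ⊕ m ⊗ p ⊕ q ⊗ q ⊕ t(k ⊕ k ⊕ m ⊕ p, k ⊗ m ⊗ m ⊗ p) ⊕ t(t(q, k), k ⊕ p ⊕ q)

Derivation:
Expand:  k ⊗ p ⊗ p ⊗ t(k, k) ⊗ t(m, p) ⊕ k ⊗ p ⊗ p ⊗ t(k, k) ⊗ t(m, p) ⊕ q ⊗ q ⊕ m ⊗ m ⊗ p ⊕ m ⊗ p ⊕ t(t(q, k), k ⊕ p ⊕ q) ⊕ t(k ⊕ k ⊕ m ⊕ p, k ⊗ m ⊗ m ⊗ p)
Sort:  k ⊗ p ⊗ p ⊗ t(k, k) ⊗ t(m, p) ⊕ k ⊗ p ⊗ p ⊗ t(k, k) ⊗ t(m, p) ⊕ m ⊗ m ⊗ p ⊕ m ⊗ p ⊕ q ⊗ q ⊕ t(k ⊕ k ⊕ m ⊕ p, k ⊗ m ⊗ m ⊗ p) ⊕ t(t(q, k), k ⊕ p ⊕ q)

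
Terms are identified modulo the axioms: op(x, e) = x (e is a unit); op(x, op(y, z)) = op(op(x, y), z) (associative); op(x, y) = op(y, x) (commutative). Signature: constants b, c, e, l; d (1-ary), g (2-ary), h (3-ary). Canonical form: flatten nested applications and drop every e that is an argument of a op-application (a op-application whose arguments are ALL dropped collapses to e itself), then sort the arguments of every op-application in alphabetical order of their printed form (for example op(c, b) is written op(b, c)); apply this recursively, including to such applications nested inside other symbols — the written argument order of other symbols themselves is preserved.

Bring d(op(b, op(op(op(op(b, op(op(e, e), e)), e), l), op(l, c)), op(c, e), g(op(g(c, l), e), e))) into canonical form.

Answer: d(op(b, b, c, c, g(g(c, l), e), l, l))

Derivation:
Descend into:  op(b, op(op(op(op(b, op(op(e, e), e)), e), l), op(l, c)), op(c, e), g(op(g(c, l), e), e))
Flatten:  op(b, b, e, e, e, e, l, l, c, c, e, g(op(g(c, l), e), e))
Simplify inside:  g(op(g(c, l), e), e)  →  g(g(c, l), e)
Units out:  drop e (×5)
Order the arguments:  op(b, b, c, c, g(g(c, l), e), l, l)
Reassemble:  d(op(b, b, c, c, g(g(c, l), e), l, l))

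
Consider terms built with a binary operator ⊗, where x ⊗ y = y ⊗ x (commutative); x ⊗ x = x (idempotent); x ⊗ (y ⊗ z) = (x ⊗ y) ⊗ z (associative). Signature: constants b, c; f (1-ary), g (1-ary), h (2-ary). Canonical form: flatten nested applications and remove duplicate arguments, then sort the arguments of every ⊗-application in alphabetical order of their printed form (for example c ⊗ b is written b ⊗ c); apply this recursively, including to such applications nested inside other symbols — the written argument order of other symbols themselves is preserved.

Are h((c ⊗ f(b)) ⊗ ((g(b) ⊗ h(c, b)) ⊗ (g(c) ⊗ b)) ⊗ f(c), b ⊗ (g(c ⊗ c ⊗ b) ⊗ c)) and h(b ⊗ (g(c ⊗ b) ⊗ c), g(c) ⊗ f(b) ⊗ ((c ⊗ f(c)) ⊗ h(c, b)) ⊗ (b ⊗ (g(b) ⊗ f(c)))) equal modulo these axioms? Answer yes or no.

Answer: no — h(b ⊗ c ⊗ f(b) ⊗ f(c) ⊗ g(b) ⊗ g(c) ⊗ h(c, b), b ⊗ c ⊗ g(b ⊗ c)) vs h(b ⊗ c ⊗ g(b ⊗ c), b ⊗ c ⊗ f(b) ⊗ f(c) ⊗ g(b) ⊗ g(c) ⊗ h(c, b))

Derivation:
Left:  h((c ⊗ f(b)) ⊗ ((g(b) ⊗ h(c, b)) ⊗ (g(c) ⊗ b)) ⊗ f(c), b ⊗ (g(c ⊗ c ⊗ b) ⊗ c))
  Focus inside:  (c ⊗ f(b)) ⊗ ((g(b) ⊗ h(c, b)) ⊗ (g(c) ⊗ b)) ⊗ f(c)
  Merge nested applications:  c ⊗ f(b) ⊗ g(b) ⊗ h(c, b) ⊗ g(c) ⊗ b ⊗ f(c)
  Sort arguments:  b ⊗ c ⊗ f(b) ⊗ f(c) ⊗ g(b) ⊗ g(c) ⊗ h(c, b)
  Reassemble:  h(b ⊗ c ⊗ f(b) ⊗ f(c) ⊗ g(b) ⊗ g(c) ⊗ h(c, b), b ⊗ c ⊗ g(b ⊗ c))
Right:  h(b ⊗ (g(c ⊗ b) ⊗ c), g(c) ⊗ f(b) ⊗ ((c ⊗ f(c)) ⊗ h(c, b)) ⊗ (b ⊗ (g(b) ⊗ f(c))))
  Focus inside:  g(c) ⊗ f(b) ⊗ ((c ⊗ f(c)) ⊗ h(c, b)) ⊗ (b ⊗ (g(b) ⊗ f(c)))
  Flatten:  g(c) ⊗ f(b) ⊗ c ⊗ f(c) ⊗ h(c, b) ⊗ b ⊗ g(b) ⊗ f(c)
  Deduplicate:  drop duplicate f(c)
  Sort arguments:  b ⊗ c ⊗ f(b) ⊗ f(c) ⊗ g(b) ⊗ g(c) ⊗ h(c, b)
  Reassemble:  h(b ⊗ c ⊗ g(b ⊗ c), b ⊗ c ⊗ f(b) ⊗ f(c) ⊗ g(b) ⊗ g(c) ⊗ h(c, b))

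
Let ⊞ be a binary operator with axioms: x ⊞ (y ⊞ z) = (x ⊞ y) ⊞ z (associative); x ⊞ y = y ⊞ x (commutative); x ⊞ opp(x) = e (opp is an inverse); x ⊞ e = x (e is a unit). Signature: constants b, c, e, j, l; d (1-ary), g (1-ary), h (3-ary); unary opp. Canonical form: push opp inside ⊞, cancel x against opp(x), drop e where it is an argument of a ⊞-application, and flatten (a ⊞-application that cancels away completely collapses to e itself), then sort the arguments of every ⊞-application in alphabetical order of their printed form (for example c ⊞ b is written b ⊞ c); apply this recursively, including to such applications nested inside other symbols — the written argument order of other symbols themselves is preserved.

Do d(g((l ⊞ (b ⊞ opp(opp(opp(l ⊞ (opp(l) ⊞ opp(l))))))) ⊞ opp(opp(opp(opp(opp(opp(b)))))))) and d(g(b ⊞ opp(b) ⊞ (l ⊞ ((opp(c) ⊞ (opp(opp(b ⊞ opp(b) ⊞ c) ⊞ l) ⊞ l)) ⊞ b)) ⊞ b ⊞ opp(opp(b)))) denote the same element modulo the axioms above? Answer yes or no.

Answer: no — d(g(b ⊞ b ⊞ l ⊞ l)) vs d(g(b ⊞ b ⊞ b ⊞ l))

Derivation:
Left:  d(g((l ⊞ (b ⊞ opp(opp(opp(l ⊞ (opp(l) ⊞ opp(l))))))) ⊞ opp(opp(opp(opp(opp(opp(b))))))))
  Work inside:  (l ⊞ (b ⊞ opp(opp(opp(l ⊞ (opp(l) ⊞ opp(l))))))) ⊞ opp(opp(opp(opp(opp(opp(b))))))
  Push opp inside:  distribute opp over ⊞ and collapse double opp
  Collect:  l ⊞ l ⊞ b ⊞ b
  Order the arguments:  b ⊞ b ⊞ l ⊞ l
  Rebuild:  d(g(b ⊞ b ⊞ l ⊞ l))
Right:  d(g(b ⊞ opp(b) ⊞ (l ⊞ ((opp(c) ⊞ (opp(opp(b ⊞ opp(b) ⊞ c) ⊞ l) ⊞ l)) ⊞ b)) ⊞ b ⊞ opp(opp(b))))
  Work inside:  b ⊞ opp(b) ⊞ (l ⊞ ((opp(c) ⊞ (opp(opp(b ⊞ opp(b) ⊞ c) ⊞ l) ⊞ l)) ⊞ b)) ⊞ b ⊞ opp(opp(b))
  Push opp inside:  distribute opp over ⊞ and collapse double opp
  Cancel inverse pairs:  c cancels
  Collect terms:  b ⊞ b ⊞ b ⊞ l
  Reassemble:  d(g(b ⊞ b ⊞ b ⊞ l))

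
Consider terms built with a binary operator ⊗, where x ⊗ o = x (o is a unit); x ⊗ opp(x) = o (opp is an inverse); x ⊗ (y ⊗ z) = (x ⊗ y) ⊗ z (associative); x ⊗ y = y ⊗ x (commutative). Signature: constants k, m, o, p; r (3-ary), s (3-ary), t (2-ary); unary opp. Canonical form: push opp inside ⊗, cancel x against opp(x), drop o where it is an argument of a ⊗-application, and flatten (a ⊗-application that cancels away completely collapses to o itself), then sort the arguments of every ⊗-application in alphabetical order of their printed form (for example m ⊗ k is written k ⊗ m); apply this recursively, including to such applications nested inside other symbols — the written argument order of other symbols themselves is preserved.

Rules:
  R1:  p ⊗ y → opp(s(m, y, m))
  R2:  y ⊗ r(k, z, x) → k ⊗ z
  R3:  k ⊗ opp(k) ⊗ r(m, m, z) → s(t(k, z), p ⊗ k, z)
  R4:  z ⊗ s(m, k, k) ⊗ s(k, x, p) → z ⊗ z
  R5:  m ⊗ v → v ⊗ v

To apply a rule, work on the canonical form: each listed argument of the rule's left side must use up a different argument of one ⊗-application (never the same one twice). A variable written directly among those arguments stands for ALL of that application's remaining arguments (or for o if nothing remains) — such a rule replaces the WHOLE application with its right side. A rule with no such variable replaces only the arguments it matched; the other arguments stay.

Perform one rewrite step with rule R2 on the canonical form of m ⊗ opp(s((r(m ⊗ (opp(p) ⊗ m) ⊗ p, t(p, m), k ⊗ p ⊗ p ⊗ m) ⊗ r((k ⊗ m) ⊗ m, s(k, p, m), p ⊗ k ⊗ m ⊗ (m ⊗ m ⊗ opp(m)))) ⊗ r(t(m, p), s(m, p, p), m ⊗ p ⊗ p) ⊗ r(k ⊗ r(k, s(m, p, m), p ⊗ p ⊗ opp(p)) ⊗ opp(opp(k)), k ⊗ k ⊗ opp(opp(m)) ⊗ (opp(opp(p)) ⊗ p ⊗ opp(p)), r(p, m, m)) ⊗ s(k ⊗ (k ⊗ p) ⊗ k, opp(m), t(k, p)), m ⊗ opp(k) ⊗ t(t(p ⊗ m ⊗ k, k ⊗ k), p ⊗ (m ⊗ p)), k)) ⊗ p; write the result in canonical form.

Canonical form:  m ⊗ opp(s(r(k ⊗ k ⊗ r(k, s(m, p, m), p), k ⊗ k ⊗ m ⊗ p, r(p, m, m)) ⊗ r(k ⊗ m ⊗ m, s(k, p, m), k ⊗ m ⊗ m ⊗ p) ⊗ r(m ⊗ m, t(p, m), k ⊗ m ⊗ p ⊗ p) ⊗ r(t(m, p), s(m, p, p), m ⊗ p ⊗ p) ⊗ s(k ⊗ k ⊗ k ⊗ p, opp(m), t(k, p)), m ⊗ opp(k) ⊗ t(t(k ⊗ m ⊗ p, k ⊗ k), m ⊗ p ⊗ p), k)) ⊗ p
R2 matches:  uses r(k, s(m, p, m), p);  x := p, y := k ⊗ k, z := s(m, p, m)
The variable takes the whole remainder — replace the entire application.
Result:  m ⊗ opp(s(r(k ⊗ m ⊗ m, s(k, p, m), k ⊗ m ⊗ m ⊗ p) ⊗ r(k ⊗ s(m, p, m), k ⊗ k ⊗ m ⊗ p, r(p, m, m)) ⊗ r(m ⊗ m, t(p, m), k ⊗ m ⊗ p ⊗ p) ⊗ r(t(m, p), s(m, p, p), m ⊗ p ⊗ p) ⊗ s(k ⊗ k ⊗ k ⊗ p, opp(m), t(k, p)), m ⊗ opp(k) ⊗ t(t(k ⊗ m ⊗ p, k ⊗ k), m ⊗ p ⊗ p), k)) ⊗ p

Answer: m ⊗ opp(s(r(k ⊗ m ⊗ m, s(k, p, m), k ⊗ m ⊗ m ⊗ p) ⊗ r(k ⊗ s(m, p, m), k ⊗ k ⊗ m ⊗ p, r(p, m, m)) ⊗ r(m ⊗ m, t(p, m), k ⊗ m ⊗ p ⊗ p) ⊗ r(t(m, p), s(m, p, p), m ⊗ p ⊗ p) ⊗ s(k ⊗ k ⊗ k ⊗ p, opp(m), t(k, p)), m ⊗ opp(k) ⊗ t(t(k ⊗ m ⊗ p, k ⊗ k), m ⊗ p ⊗ p), k)) ⊗ p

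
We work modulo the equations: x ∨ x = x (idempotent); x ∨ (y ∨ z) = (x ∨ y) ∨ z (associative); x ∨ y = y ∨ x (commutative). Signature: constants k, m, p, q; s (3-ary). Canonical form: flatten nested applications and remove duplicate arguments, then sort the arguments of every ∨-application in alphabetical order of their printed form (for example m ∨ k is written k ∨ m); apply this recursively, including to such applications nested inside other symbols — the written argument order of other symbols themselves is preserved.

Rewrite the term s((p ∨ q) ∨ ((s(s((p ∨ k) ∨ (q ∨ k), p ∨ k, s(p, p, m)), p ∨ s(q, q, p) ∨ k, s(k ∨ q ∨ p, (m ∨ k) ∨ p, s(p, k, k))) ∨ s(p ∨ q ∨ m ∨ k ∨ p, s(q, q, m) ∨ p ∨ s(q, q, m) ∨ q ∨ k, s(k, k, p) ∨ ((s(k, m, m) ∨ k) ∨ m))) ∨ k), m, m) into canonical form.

Work inside:  (p ∨ q) ∨ ((s(s((p ∨ k) ∨ (q ∨ k), p ∨ k, s(p, p, m)), p ∨ s(q, q, p) ∨ k, s(k ∨ q ∨ p, (m ∨ k) ∨ p, s(p, k, k))) ∨ s(p ∨ q ∨ m ∨ k ∨ p, s(q, q, m) ∨ p ∨ s(q, q, m) ∨ q ∨ k, s(k, k, p) ∨ ((s(k, m, m) ∨ k) ∨ m))) ∨ k)
Merge nested applications:  p ∨ q ∨ s(s((p ∨ k) ∨ (q ∨ k), p ∨ k, s(p, p, m)), p ∨ s(q, q, p) ∨ k, s(k ∨ q ∨ p, (m ∨ k) ∨ p, s(p, k, k))) ∨ s(p ∨ q ∨ m ∨ k ∨ p, s(q, q, m) ∨ p ∨ s(q, q, m) ∨ q ∨ k, s(k, k, p) ∨ ((s(k, m, m) ∨ k) ∨ m)) ∨ k
Simplify inside:  s(s((p ∨ k) ∨ (q ∨ k), p ∨ k, s(p, p, m)), p ∨ s(q, q, p) ∨ k, s(k ∨ q ∨ p, (m ∨ k) ∨ p, s(p, k, k)))  →  s(s(k ∨ p ∨ q, k ∨ p, s(p, p, m)), k ∨ p ∨ s(q, q, p), s(k ∨ p ∨ q, k ∨ m ∨ p, s(p, k, k)))
Canonicalize subterm:  s(p ∨ q ∨ m ∨ k ∨ p, s(q, q, m) ∨ p ∨ s(q, q, m) ∨ q ∨ k, s(k, k, p) ∨ ((s(k, m, m) ∨ k) ∨ m))  →  s(k ∨ m ∨ p ∨ q, k ∨ p ∨ q ∨ s(q, q, m), k ∨ m ∨ s(k, k, p) ∨ s(k, m, m))
Sort:  k ∨ p ∨ q ∨ s(k ∨ m ∨ p ∨ q, k ∨ p ∨ q ∨ s(q, q, m), k ∨ m ∨ s(k, k, p) ∨ s(k, m, m)) ∨ s(s(k ∨ p ∨ q, k ∨ p, s(p, p, m)), k ∨ p ∨ s(q, q, p), s(k ∨ p ∨ q, k ∨ m ∨ p, s(p, k, k)))
Put back:  s(k ∨ p ∨ q ∨ s(k ∨ m ∨ p ∨ q, k ∨ p ∨ q ∨ s(q, q, m), k ∨ m ∨ s(k, k, p) ∨ s(k, m, m)) ∨ s(s(k ∨ p ∨ q, k ∨ p, s(p, p, m)), k ∨ p ∨ s(q, q, p), s(k ∨ p ∨ q, k ∨ m ∨ p, s(p, k, k))), m, m)

Answer: s(k ∨ p ∨ q ∨ s(k ∨ m ∨ p ∨ q, k ∨ p ∨ q ∨ s(q, q, m), k ∨ m ∨ s(k, k, p) ∨ s(k, m, m)) ∨ s(s(k ∨ p ∨ q, k ∨ p, s(p, p, m)), k ∨ p ∨ s(q, q, p), s(k ∨ p ∨ q, k ∨ m ∨ p, s(p, k, k))), m, m)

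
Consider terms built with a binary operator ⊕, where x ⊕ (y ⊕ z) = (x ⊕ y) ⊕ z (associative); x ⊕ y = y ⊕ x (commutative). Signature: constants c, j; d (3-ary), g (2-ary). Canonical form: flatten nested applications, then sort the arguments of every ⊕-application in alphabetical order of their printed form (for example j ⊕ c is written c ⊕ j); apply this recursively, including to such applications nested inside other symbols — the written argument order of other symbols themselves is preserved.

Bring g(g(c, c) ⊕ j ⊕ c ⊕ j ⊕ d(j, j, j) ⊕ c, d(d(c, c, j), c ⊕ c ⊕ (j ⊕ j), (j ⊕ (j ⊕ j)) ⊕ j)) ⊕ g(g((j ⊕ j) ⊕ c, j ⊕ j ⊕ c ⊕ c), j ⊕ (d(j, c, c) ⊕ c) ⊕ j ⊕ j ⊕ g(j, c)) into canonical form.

Inside:  g(g(c, c) ⊕ j ⊕ c ⊕ j ⊕ d(j, j, j) ⊕ c, d(d(c, c, j), c ⊕ c ⊕ (j ⊕ j), (j ⊕ (j ⊕ j)) ⊕ j))  →  g(c ⊕ c ⊕ d(j, j, j) ⊕ g(c, c) ⊕ j ⊕ j, d(d(c, c, j), c ⊕ c ⊕ j ⊕ j, j ⊕ j ⊕ j ⊕ j))
Inside:  g(g((j ⊕ j) ⊕ c, j ⊕ j ⊕ c ⊕ c), j ⊕ (d(j, c, c) ⊕ c) ⊕ j ⊕ j ⊕ g(j, c))  →  g(g(c ⊕ j ⊕ j, c ⊕ c ⊕ j ⊕ j), c ⊕ d(j, c, c) ⊕ g(j, c) ⊕ j ⊕ j ⊕ j)
Order the arguments:  g(c ⊕ c ⊕ d(j, j, j) ⊕ g(c, c) ⊕ j ⊕ j, d(d(c, c, j), c ⊕ c ⊕ j ⊕ j, j ⊕ j ⊕ j ⊕ j)) ⊕ g(g(c ⊕ j ⊕ j, c ⊕ c ⊕ j ⊕ j), c ⊕ d(j, c, c) ⊕ g(j, c) ⊕ j ⊕ j ⊕ j)

Answer: g(c ⊕ c ⊕ d(j, j, j) ⊕ g(c, c) ⊕ j ⊕ j, d(d(c, c, j), c ⊕ c ⊕ j ⊕ j, j ⊕ j ⊕ j ⊕ j)) ⊕ g(g(c ⊕ j ⊕ j, c ⊕ c ⊕ j ⊕ j), c ⊕ d(j, c, c) ⊕ g(j, c) ⊕ j ⊕ j ⊕ j)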